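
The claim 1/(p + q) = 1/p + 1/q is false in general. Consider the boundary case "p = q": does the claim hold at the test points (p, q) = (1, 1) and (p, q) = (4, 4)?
At (1, 1): LHS = 1/2 ≠ RHS = 2
At (4, 4): LHS = 1/8 ≠ RHS = 1/2

Answer: No, fails at both test points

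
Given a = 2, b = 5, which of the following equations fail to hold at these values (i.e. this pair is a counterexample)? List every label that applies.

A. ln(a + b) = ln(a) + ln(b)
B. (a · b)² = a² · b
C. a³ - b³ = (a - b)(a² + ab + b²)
Evaluating each claim at the given values:
A. LHS = ln(7) ≈ 1.946, RHS = ln(2) + ln(5) ≈ 2.303 → fails here (LHS ≠ RHS)
B. LHS = 100, RHS = 20 → fails here (LHS ≠ RHS)
C. LHS = -117, RHS = -117 → holds here (LHS = RHS)

Answer: A, B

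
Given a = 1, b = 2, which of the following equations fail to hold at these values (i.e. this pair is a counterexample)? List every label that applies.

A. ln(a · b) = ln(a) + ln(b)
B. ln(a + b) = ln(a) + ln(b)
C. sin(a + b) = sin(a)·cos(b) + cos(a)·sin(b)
Evaluating each claim at the given values:
A. LHS = ln(2) ≈ 0.6931, RHS = ln(2) ≈ 0.6931 → holds here (LHS = RHS)
B. LHS = ln(3) ≈ 1.099, RHS = ln(2) ≈ 0.6931 → fails here (LHS ≠ RHS)
C. LHS = sin(3) ≈ 0.1411, RHS = sin(1)·cos(2) + sin(2)·cos(1) ≈ 0.1411 → holds here (LHS = RHS)

Answer: B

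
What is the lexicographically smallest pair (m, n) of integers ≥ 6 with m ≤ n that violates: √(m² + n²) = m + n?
(m, n) = (6, 6)

Substituting (6, 6) into the claim:
LHS = √(6² + 6²) = 6·√(2) ≈ 8.485
RHS = 6 + 6 = 12

Since LHS ≠ RHS, this pair disproves the claim, and no lexicographically smaller pair (m ≤ n, integers ≥ 6) does.

For instance (8, 8) is also a counterexample (LHS = 8·√(2) ≈ 11.31, RHS = 16), but it's lexicographically larger.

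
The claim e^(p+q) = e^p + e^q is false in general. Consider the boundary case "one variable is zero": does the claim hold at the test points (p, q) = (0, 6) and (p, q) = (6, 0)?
At (0, 6): LHS = e^6 ≈ 403.4 ≠ RHS = 1 + e^6 ≈ 404.4
At (6, 0): LHS = e^6 ≈ 403.4 ≠ RHS = 1 + e^6 ≈ 404.4

Answer: No, fails at both test points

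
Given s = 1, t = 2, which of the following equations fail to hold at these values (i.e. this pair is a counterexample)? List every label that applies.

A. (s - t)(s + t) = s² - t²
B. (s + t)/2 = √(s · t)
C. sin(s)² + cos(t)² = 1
Evaluating each claim at the given values:
A. LHS = -3, RHS = -3 → holds here (LHS = RHS)
B. LHS = 3/2, RHS = √(2) ≈ 1.414 → fails here (LHS ≠ RHS)
C. LHS = cos(2)² + sin(1)² ≈ 0.8813, RHS = 1 → fails here (LHS ≠ RHS)

Answer: B, C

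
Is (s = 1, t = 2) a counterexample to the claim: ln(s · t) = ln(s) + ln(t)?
No

Substituting s = 1, t = 2:
LHS = ln(1 · 2) = ln(2) ≈ 0.6931
RHS = ln(1) + ln(2) = ln(2) ≈ 0.6931

The sides agree, so this pair does not disprove the claim.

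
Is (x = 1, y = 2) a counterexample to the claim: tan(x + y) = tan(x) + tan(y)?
Substituting x = 1, y = 2:
LHS = tan(1 + 2) = tan(3) ≈ -0.1425
RHS = tan(1) + tan(2) ≈ -0.6276

Since LHS ≠ RHS, this pair disproves the claim.

Answer: Yes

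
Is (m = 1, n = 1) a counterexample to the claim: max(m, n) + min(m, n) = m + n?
No

Substituting m = 1, n = 1:
LHS = max(1, 1) + min(1, 1) = 2
RHS = 1 + 1 = 2

The sides agree, so this pair does not disprove the claim.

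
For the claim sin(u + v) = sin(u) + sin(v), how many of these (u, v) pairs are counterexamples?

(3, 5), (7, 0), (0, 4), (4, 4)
2

Testing each pair:
(3, 5): LHS = sin(8) ≈ 0.9894, RHS = sin(5) + sin(3) ≈ -0.8178 → counterexample
(7, 0): LHS = sin(7) ≈ 0.657, RHS = sin(7) ≈ 0.657 → satisfies claim
(0, 4): LHS = sin(4) ≈ -0.7568, RHS = sin(4) ≈ -0.7568 → satisfies claim
(4, 4): LHS = sin(8) ≈ 0.9894, RHS = 2·sin(4) ≈ -1.514 → counterexample

That makes 2 counterexamples.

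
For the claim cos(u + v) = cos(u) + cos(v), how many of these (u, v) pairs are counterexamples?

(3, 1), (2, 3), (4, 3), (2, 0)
Testing each pair:
(3, 1): LHS = cos(4) ≈ -0.6536, RHS = cos(3) + cos(1) ≈ -0.4497 → counterexample
(2, 3): LHS = cos(5) ≈ 0.2837, RHS = cos(3) + cos(2) ≈ -1.406 → counterexample
(4, 3): LHS = cos(7) ≈ 0.7539, RHS = cos(3) + cos(4) ≈ -1.644 → counterexample
(2, 0): LHS = cos(2) ≈ -0.4161, RHS = cos(2) + 1 ≈ 0.5839 → counterexample

That makes 4 counterexamples.

Answer: 4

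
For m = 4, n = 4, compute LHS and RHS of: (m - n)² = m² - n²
LHS = (4 - 4)² = 0
RHS = 4² - 4² = 0

LHS = RHS: the two sides agree.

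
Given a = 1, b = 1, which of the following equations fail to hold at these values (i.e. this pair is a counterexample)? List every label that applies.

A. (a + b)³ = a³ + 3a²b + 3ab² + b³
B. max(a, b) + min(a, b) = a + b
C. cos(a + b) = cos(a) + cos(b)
C

Evaluating each claim at the given values:
A. LHS = 8, RHS = 8 → holds here (LHS = RHS)
B. LHS = 2, RHS = 2 → holds here (LHS = RHS)
C. LHS = cos(2) ≈ -0.4161, RHS = 2·cos(1) ≈ 1.081 → fails here (LHS ≠ RHS)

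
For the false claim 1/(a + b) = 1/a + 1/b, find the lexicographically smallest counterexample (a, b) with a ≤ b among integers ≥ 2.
Substituting (2, 2) into the claim:
LHS = 1/(2 + 2) = 1/4
RHS = 1/2 + 1/2 = 1

Since LHS ≠ RHS, this pair disproves the claim, and no lexicographically smaller pair (a ≤ b, integers ≥ 2) does.

For instance (2, 7) is also a counterexample (LHS = 1/9, RHS = 9/14), but it's lexicographically larger.

Answer: (a, b) = (2, 2)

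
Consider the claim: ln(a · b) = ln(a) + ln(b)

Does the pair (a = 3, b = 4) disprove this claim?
Substituting a = 3, b = 4:
LHS = ln(3 · 4) = ln(12) ≈ 2.485
RHS = ln(3) + ln(4) ≈ 2.485

The sides agree, so this pair does not disprove the claim.

Answer: No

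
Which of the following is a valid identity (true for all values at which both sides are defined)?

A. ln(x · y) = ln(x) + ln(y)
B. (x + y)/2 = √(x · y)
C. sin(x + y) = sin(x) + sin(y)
A

A: holds — e.g. at (3, 5), both sides equal ln(15) ≈ 2.708.
B: fails at (4, 6) — LHS = 5, RHS = 2·√(6) ≈ 4.899.
C: fails at (5, 5) — LHS = sin(10) ≈ -0.544, RHS = 2·sin(5) ≈ -1.918.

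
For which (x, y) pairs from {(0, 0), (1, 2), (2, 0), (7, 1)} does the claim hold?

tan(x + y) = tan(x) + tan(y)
Testing each pair:
(0, 0): LHS = 0, RHS = 0 → holds
(1, 2): LHS = tan(3) ≈ -0.1425, RHS = tan(2) + tan(1) ≈ -0.6276 → fails
(2, 0): LHS = tan(2) ≈ -2.185, RHS = tan(2) ≈ -2.185 → holds
(7, 1): LHS = tan(8) ≈ -6.8, RHS = tan(7) + tan(1) ≈ 2.429 → fails

2 of 4 pairs satisfy the claim.

Answer: (0, 0), (2, 0)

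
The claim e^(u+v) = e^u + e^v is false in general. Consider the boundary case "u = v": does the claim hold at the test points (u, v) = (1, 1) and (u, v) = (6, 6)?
At (1, 1): LHS = e^2 ≈ 7.389 ≠ RHS = 2·e ≈ 5.437
At (6, 6): LHS = e^12 ≈ 162754.8 ≠ RHS = 2·e^6 ≈ 806.9

Answer: No, fails at both test points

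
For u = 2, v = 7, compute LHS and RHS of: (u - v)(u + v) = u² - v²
LHS = (2 - 7)(2 + 7) = -45
RHS = 2² - 7² = -45

LHS = RHS: the two sides agree.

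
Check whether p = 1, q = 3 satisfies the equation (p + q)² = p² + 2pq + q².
Substituting p = 1, q = 3:

LHS = (1 + 3)² = 16
RHS = 1² + 2·1·3 + 3² = 16

LHS = RHS, so the equation holds at this point.

Answer: Holds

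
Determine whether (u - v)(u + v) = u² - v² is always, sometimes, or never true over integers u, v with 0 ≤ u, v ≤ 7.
Always true

The identity holds for every pair in the range. For instance at (u, v) = (5, 4): both sides equal 9.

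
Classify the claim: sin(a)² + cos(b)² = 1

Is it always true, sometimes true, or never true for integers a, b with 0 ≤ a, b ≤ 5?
It holds at (a, b) = (2, 2) (both sides equal 1), but fails at (a, b) = (1, 0) (LHS = sin(1)² + 1 ≈ 1.708, RHS = 1).

Answer: Sometimes true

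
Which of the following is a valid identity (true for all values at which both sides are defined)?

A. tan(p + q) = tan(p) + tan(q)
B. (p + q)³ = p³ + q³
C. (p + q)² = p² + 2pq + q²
A: fails at (2, 7) — LHS = tan(9) ≈ -0.4523, RHS = tan(2) + tan(7) ≈ -1.314.
B: fails at (1, 3) — LHS = 64, RHS = 28.
C: holds — e.g. at (1, 4), both sides equal 25.

Answer: C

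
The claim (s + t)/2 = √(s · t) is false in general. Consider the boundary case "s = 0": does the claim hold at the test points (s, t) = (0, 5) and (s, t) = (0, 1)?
No, fails at both test points

At (0, 5): LHS = 5/2 ≠ RHS = 0
At (0, 1): LHS = 1/2 ≠ RHS = 0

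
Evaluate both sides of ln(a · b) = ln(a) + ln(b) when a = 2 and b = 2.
LHS = ln(2 · 2) = ln(4) ≈ 1.386
RHS = ln(2) + ln(2) = 2·ln(2) ≈ 1.386

LHS = RHS: the two sides agree.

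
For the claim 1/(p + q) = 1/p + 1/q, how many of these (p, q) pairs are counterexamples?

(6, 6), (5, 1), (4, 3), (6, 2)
Testing each pair:
(6, 6): LHS = 1/12, RHS = 1/3 → counterexample
(5, 1): LHS = 1/6, RHS = 6/5 → counterexample
(4, 3): LHS = 1/7, RHS = 7/12 → counterexample
(6, 2): LHS = 1/8, RHS = 2/3 → counterexample

That makes 4 counterexamples.

Answer: 4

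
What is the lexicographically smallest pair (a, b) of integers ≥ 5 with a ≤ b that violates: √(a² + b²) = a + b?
(a, b) = (5, 5)

Substituting (5, 5) into the claim:
LHS = √(5² + 5²) = 5·√(2) ≈ 7.071
RHS = 5 + 5 = 10

Since LHS ≠ RHS, this pair disproves the claim, and no lexicographically smaller pair (a ≤ b, integers ≥ 5) does.

For instance (12, 12) is also a counterexample (LHS = 12·√(2) ≈ 16.97, RHS = 24), but it's lexicographically larger.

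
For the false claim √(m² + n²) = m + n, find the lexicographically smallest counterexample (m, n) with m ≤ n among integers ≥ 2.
Substituting (2, 2) into the claim:
LHS = √(2² + 2²) = 2·√(2) ≈ 2.828
RHS = 2 + 2 = 4

Since LHS ≠ RHS, this pair disproves the claim, and no lexicographically smaller pair (m ≤ n, integers ≥ 2) does.

For instance (6, 7) is also a counterexample (LHS = √(85) ≈ 9.22, RHS = 13), but it's lexicographically larger.

Answer: (m, n) = (2, 2)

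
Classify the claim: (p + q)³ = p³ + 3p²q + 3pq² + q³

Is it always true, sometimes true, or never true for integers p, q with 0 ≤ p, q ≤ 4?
The identity holds for every pair in the range. For instance at (p, q) = (0, 2): both sides equal 8.

Answer: Always true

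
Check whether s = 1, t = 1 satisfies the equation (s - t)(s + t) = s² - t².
Holds

Substituting s = 1, t = 1:

LHS = (1 - 1)(1 + 1) = 0
RHS = 1² - 1² = 0

LHS = RHS, so the equation holds at this point.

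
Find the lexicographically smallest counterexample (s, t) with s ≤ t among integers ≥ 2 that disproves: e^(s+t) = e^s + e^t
Substituting (2, 2) into the claim:
LHS = e^(2+2) = e^4 ≈ 54.6
RHS = e^2 + e^2 = 2·e^2 ≈ 14.78

Since LHS ≠ RHS, this pair disproves the claim, and no lexicographically smaller pair (s ≤ t, integers ≥ 2) does.

For instance (6, 6) is also a counterexample (LHS = e^12 ≈ 162754.8, RHS = 2·e^6 ≈ 806.9), but it's lexicographically larger.

Answer: (s, t) = (2, 2)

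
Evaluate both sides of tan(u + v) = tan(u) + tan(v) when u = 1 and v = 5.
LHS = tan(1 + 5) = tan(6) ≈ -0.291
RHS = tan(1) + tan(5) ≈ -1.823

LHS ≠ RHS (they differ by about 1.532), so the equation does not hold here.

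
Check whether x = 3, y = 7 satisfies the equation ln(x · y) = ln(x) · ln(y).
Substituting x = 3, y = 7:

LHS = ln(3 · 7) = ln(21) ≈ 3.045
RHS = ln(3) · ln(7) ≈ 2.138

LHS ≠ RHS, so the equation does not hold at this point.

Answer: Fails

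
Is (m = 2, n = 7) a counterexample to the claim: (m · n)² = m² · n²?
Substituting m = 2, n = 7:
LHS = (2 · 7)² = 196
RHS = 2² · 7² = 196

The sides agree, so this pair does not disprove the claim.

Answer: No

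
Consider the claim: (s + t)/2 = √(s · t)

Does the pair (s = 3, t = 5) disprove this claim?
Substituting s = 3, t = 5:
LHS = (3 + 5)/2 = 4
RHS = √(3 · 5) = √(15) ≈ 3.873

Since LHS ≠ RHS, this pair disproves the claim.

Answer: Yes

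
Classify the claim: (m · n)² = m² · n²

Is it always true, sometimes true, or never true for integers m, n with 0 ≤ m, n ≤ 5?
Always true

The identity holds for every pair in the range. For instance at (m, n) = (1, 2): both sides equal 4.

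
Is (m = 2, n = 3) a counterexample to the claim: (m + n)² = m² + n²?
Substituting m = 2, n = 3:
LHS = (2 + 3)² = 25
RHS = 2² + 3² = 13

Since LHS ≠ RHS, this pair disproves the claim.

Answer: Yes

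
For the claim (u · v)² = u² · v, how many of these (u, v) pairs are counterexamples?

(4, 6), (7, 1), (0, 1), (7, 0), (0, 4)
Testing each pair:
(4, 6): LHS = 576, RHS = 96 → counterexample
(7, 1): LHS = 49, RHS = 49 → satisfies claim
(0, 1): LHS = 0, RHS = 0 → satisfies claim
(7, 0): LHS = 0, RHS = 0 → satisfies claim
(0, 4): LHS = 0, RHS = 0 → satisfies claim

That makes 1 counterexample.

Answer: 1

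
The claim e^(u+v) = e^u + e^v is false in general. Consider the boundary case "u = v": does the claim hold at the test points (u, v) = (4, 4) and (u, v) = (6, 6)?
At (4, 4): LHS = e^8 ≈ 2981 ≠ RHS = 2·e^4 ≈ 109.2
At (6, 6): LHS = e^12 ≈ 162754.8 ≠ RHS = 2·e^6 ≈ 806.9

Answer: No, fails at both test points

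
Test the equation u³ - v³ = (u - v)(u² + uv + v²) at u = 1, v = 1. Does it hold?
Substituting u = 1, v = 1:

LHS = 1³ - 1³ = 0
RHS = (1 - 1)(1² + 1·1 + 1²) = 0

LHS = RHS, so the equation holds at this point.

Answer: Holds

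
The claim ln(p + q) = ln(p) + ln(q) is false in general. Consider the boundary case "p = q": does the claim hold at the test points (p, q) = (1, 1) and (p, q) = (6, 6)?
No, fails at both test points

At (1, 1): LHS = ln(2) ≈ 0.6931 ≠ RHS = 0
At (6, 6): LHS = ln(12) ≈ 2.485 ≠ RHS = 2·ln(6) ≈ 3.584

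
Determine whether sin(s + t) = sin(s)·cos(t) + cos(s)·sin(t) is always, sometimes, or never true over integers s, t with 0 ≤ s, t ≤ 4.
The identity holds for every pair in the range. For instance at (s, t) = (0, 0): both sides equal 0.

Answer: Always true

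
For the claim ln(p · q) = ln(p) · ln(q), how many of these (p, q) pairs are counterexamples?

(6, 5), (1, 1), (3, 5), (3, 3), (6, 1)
4

Testing each pair:
(6, 5): LHS = ln(30) ≈ 3.401, RHS = ln(5)·ln(6) ≈ 2.884 → counterexample
(1, 1): LHS = 0, RHS = 0 → satisfies claim
(3, 5): LHS = ln(15) ≈ 2.708, RHS = ln(3)·ln(5) ≈ 1.768 → counterexample
(3, 3): LHS = ln(9) ≈ 2.197, RHS = ln(3)² ≈ 1.207 → counterexample
(6, 1): LHS = ln(6) ≈ 1.792, RHS = 0 → counterexample

That makes 4 counterexamples.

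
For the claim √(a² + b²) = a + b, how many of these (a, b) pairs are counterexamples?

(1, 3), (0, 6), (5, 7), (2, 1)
3

Testing each pair:
(1, 3): LHS = √(10) ≈ 3.162, RHS = 4 → counterexample
(0, 6): LHS = 6, RHS = 6 → satisfies claim
(5, 7): LHS = √(74) ≈ 8.602, RHS = 12 → counterexample
(2, 1): LHS = √(5) ≈ 2.236, RHS = 3 → counterexample

That makes 3 counterexamples.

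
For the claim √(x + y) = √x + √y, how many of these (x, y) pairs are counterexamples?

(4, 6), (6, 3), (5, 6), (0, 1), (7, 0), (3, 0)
3

Testing each pair:
(4, 6): LHS = √(10) ≈ 3.162, RHS = 2 + √(6) ≈ 4.449 → counterexample
(6, 3): LHS = 3, RHS = √(3) + √(6) ≈ 4.182 → counterexample
(5, 6): LHS = √(11) ≈ 3.317, RHS = √(5) + √(6) ≈ 4.686 → counterexample
(0, 1): LHS = 1, RHS = 1 → satisfies claim
(7, 0): LHS = √(7) ≈ 2.646, RHS = √(7) ≈ 2.646 → satisfies claim
(3, 0): LHS = √(3) ≈ 1.732, RHS = √(3) ≈ 1.732 → satisfies claim

That makes 3 counterexamples.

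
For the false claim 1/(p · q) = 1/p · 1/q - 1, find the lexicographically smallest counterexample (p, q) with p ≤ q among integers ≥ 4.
Substituting (4, 4) into the claim:
LHS = 1/(4 · 4) = 1/16
RHS = 1/4 · 1/4 - 1 = -15/16

Since LHS ≠ RHS, this pair disproves the claim, and no lexicographically smaller pair (p ≤ q, integers ≥ 4) does.

For instance (4, 11) is also a counterexample (LHS = 1/44, RHS = -43/44), but it's lexicographically larger.

Answer: (p, q) = (4, 4)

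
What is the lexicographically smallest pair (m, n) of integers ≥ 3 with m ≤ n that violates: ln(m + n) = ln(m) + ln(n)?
(m, n) = (3, 3)

Substituting (3, 3) into the claim:
LHS = ln(3 + 3) = ln(6) ≈ 1.792
RHS = ln(3) + ln(3) = 2·ln(3) ≈ 2.197

Since LHS ≠ RHS, this pair disproves the claim, and no lexicographically smaller pair (m ≤ n, integers ≥ 3) does.

For instance (3, 9) is also a counterexample (LHS = ln(12) ≈ 2.485, RHS = ln(3) + ln(9) ≈ 3.296), but it's lexicographically larger.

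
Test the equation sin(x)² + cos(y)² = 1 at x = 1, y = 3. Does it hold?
Substituting x = 1, y = 3:

LHS = sin(1)² + cos(3)² ≈ 1.688
RHS = 1

LHS ≠ RHS, so the equation does not hold at this point.

Answer: Fails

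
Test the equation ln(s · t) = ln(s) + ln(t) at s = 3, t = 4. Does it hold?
Substituting s = 3, t = 4:

LHS = ln(3 · 4) = ln(12) ≈ 2.485
RHS = ln(3) + ln(4) ≈ 2.485

LHS = RHS, so the equation holds at this point.

Answer: Holds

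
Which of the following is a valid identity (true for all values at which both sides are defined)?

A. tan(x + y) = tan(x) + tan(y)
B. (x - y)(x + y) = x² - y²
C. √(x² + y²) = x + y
B

A: fails at (1, 1) — LHS = tan(2) ≈ -2.185, RHS = 2·tan(1) ≈ 3.115.
B: holds — e.g. at (1, 5), both sides equal -24.
C: fails at (1, 5) — LHS = √(26) ≈ 5.099, RHS = 6.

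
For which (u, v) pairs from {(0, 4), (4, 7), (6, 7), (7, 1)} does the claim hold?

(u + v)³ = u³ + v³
Testing each pair:
(0, 4): LHS = 64, RHS = 64 → holds
(4, 7): LHS = 1331, RHS = 407 → fails
(6, 7): LHS = 2197, RHS = 559 → fails
(7, 1): LHS = 512, RHS = 344 → fails

1 of 4 pairs satisfies the claim.

Answer: (0, 4)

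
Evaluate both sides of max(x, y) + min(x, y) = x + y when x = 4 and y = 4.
LHS = max(4, 4) + min(4, 4) = 8
RHS = 4 + 4 = 8

LHS = RHS: the two sides agree.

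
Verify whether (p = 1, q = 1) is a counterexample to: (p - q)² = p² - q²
Substituting p = 1, q = 1:
LHS = (1 - 1)² = 0
RHS = 1² - 1² = 0

The sides agree, so this pair does not disprove the claim.

Answer: No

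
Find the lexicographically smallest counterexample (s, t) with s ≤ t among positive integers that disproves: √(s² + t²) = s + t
(s, t) = (1, 1)

Substituting (1, 1) into the claim:
LHS = √(1² + 1²) = √(2) ≈ 1.414
RHS = 1 + 1 = 2

Since LHS ≠ RHS, this pair disproves the claim, and no lexicographically smaller pair (s ≤ t, positive integers) does.

For instance (8, 8) is also a counterexample (LHS = 8·√(2) ≈ 11.31, RHS = 16), but it's lexicographically larger.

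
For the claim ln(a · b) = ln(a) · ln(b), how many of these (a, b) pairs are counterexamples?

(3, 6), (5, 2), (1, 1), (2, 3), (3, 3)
Testing each pair:
(3, 6): LHS = ln(18) ≈ 2.89, RHS = ln(3)·ln(6) ≈ 1.968 → counterexample
(5, 2): LHS = ln(10) ≈ 2.303, RHS = ln(2)·ln(5) ≈ 1.116 → counterexample
(1, 1): LHS = 0, RHS = 0 → satisfies claim
(2, 3): LHS = ln(6) ≈ 1.792, RHS = ln(2)·ln(3) ≈ 0.7615 → counterexample
(3, 3): LHS = ln(9) ≈ 2.197, RHS = ln(3)² ≈ 1.207 → counterexample

That makes 4 counterexamples.

Answer: 4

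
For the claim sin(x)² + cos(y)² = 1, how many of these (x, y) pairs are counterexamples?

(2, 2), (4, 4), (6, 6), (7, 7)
0

Testing each pair:
(2, 2): LHS = cos(2)² + sin(2)² = 1, RHS = 1 → satisfies claim
(4, 4): LHS = cos(4)² + sin(4)² = 1, RHS = 1 → satisfies claim
(6, 6): LHS = sin(6)² + cos(6)² = 1, RHS = 1 → satisfies claim
(7, 7): LHS = sin(7)² + cos(7)² = 1, RHS = 1 → satisfies claim

That makes 0 counterexamples.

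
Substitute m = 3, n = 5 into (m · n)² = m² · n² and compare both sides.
LHS = (3 · 5)² = 225
RHS = 3² · 5² = 225

LHS = RHS: the two sides agree.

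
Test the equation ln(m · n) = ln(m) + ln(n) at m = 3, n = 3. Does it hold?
Holds

Substituting m = 3, n = 3:

LHS = ln(3 · 3) = ln(9) ≈ 2.197
RHS = ln(3) + ln(3) = 2·ln(3) ≈ 2.197

LHS = RHS, so the equation holds at this point.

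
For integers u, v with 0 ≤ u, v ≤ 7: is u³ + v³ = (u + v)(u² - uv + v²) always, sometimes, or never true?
The identity holds for every pair in the range. For instance at (u, v) = (4, 4): both sides equal 128.

Answer: Always true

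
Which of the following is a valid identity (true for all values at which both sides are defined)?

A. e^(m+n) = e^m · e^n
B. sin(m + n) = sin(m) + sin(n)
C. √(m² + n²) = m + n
A: holds — e.g. at (2, 4), both sides equal e^6 ≈ 403.4.
B: fails at (2, 5) — LHS = sin(7) ≈ 0.657, RHS = sin(5) + sin(2) ≈ -0.04963.
C: fails at (1, 3) — LHS = √(10) ≈ 3.162, RHS = 4.

Answer: A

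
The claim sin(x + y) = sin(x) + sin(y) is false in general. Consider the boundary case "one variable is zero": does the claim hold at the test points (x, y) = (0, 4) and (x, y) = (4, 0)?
At (0, 4): LHS = sin(4) ≈ -0.7568, RHS = sin(4) ≈ -0.7568 → equal
At (4, 0): LHS = sin(4) ≈ -0.7568, RHS = sin(4) ≈ -0.7568 → equal

So the claim does hold at both of these boundary points, even though it is not an identity.

Answer: Yes, holds at both test points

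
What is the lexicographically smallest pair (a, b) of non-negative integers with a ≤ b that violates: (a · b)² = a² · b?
(a, b) = (1, 2)

At (0, 4): both sides equal 0, so it holds there.
At (0, 7): both sides equal 0, so it holds there.

Substituting (1, 2) into the claim:
LHS = (1 · 2)² = 4
RHS = 1² · 2 = 2

Since LHS ≠ RHS, this pair disproves the claim, and no lexicographically smaller pair (a ≤ b, non-negative integers) does.

For instance (3, 3) is also a counterexample (LHS = 81, RHS = 27), but it's lexicographically larger.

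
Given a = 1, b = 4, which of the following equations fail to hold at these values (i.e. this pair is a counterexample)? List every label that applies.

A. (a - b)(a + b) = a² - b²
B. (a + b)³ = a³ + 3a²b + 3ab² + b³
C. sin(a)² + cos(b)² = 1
Evaluating each claim at the given values:
A. LHS = -15, RHS = -15 → holds here (LHS = RHS)
B. LHS = 125, RHS = 125 → holds here (LHS = RHS)
C. LHS = cos(4)² + sin(1)² ≈ 1.135, RHS = 1 → fails here (LHS ≠ RHS)

Answer: C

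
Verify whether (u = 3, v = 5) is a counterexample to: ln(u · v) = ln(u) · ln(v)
Substituting u = 3, v = 5:
LHS = ln(3 · 5) = ln(15) ≈ 2.708
RHS = ln(3) · ln(5) ≈ 1.768

Since LHS ≠ RHS, this pair disproves the claim.

Answer: Yes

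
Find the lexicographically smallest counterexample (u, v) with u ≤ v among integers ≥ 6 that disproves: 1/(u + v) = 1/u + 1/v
Substituting (6, 6) into the claim:
LHS = 1/(6 + 6) = 1/12
RHS = 1/6 + 1/6 = 1/3

Since LHS ≠ RHS, this pair disproves the claim, and no lexicographically smaller pair (u ≤ v, integers ≥ 6) does.

For instance (7, 12) is also a counterexample (LHS = 1/19, RHS = 19/84), but it's lexicographically larger.

Answer: (u, v) = (6, 6)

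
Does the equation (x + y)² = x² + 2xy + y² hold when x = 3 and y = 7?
Holds

Substituting x = 3, y = 7:

LHS = (3 + 7)² = 100
RHS = 3² + 2·3·7 + 7² = 100

LHS = RHS, so the equation holds at this point.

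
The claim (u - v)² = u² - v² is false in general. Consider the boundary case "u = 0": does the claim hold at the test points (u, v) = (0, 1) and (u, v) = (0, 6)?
No, fails at both test points

At (0, 1): LHS = 1 ≠ RHS = -1
At (0, 6): LHS = 36 ≠ RHS = -36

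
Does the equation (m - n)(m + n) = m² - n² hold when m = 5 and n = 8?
Substituting m = 5, n = 8:

LHS = (5 - 8)(5 + 8) = -39
RHS = 5² - 8² = -39

LHS = RHS, so the equation holds at this point.

Answer: Holds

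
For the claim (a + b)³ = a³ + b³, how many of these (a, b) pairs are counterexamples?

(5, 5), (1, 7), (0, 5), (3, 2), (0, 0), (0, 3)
Testing each pair:
(5, 5): LHS = 1000, RHS = 250 → counterexample
(1, 7): LHS = 512, RHS = 344 → counterexample
(0, 5): LHS = 125, RHS = 125 → satisfies claim
(3, 2): LHS = 125, RHS = 35 → counterexample
(0, 0): LHS = 0, RHS = 0 → satisfies claim
(0, 3): LHS = 27, RHS = 27 → satisfies claim

That makes 3 counterexamples.

Answer: 3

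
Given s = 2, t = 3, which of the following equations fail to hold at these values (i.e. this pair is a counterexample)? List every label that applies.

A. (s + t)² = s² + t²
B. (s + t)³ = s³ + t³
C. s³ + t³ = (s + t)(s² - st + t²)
Evaluating each claim at the given values:
A. LHS = 25, RHS = 13 → fails here (LHS ≠ RHS)
B. LHS = 125, RHS = 35 → fails here (LHS ≠ RHS)
C. LHS = 35, RHS = 35 → holds here (LHS = RHS)

Answer: A, B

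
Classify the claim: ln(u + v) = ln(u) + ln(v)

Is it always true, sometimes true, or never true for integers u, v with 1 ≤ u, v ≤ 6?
Sometimes true

It holds at (u, v) = (2, 2) (both sides equal ln(4) ≈ 1.386), but fails at (u, v) = (3, 5) (LHS = ln(8) ≈ 2.079, RHS = ln(3) + ln(5) ≈ 2.708).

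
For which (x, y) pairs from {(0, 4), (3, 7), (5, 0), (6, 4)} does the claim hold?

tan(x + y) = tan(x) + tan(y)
(0, 4), (5, 0)

Testing each pair:
(0, 4): LHS = tan(4) ≈ 1.158, RHS = tan(4) ≈ 1.158 → holds
(3, 7): LHS = tan(10) ≈ 0.6484, RHS = tan(3) + tan(7) ≈ 0.7289 → fails
(5, 0): LHS = tan(5) ≈ -3.381, RHS = tan(5) ≈ -3.381 → holds
(6, 4): LHS = tan(10) ≈ 0.6484, RHS = tan(6) + tan(4) ≈ 0.8668 → fails

2 of 4 pairs satisfy the claim.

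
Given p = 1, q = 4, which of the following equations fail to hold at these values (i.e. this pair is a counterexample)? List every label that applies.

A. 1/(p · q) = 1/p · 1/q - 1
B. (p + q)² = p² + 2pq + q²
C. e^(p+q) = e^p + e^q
Evaluating each claim at the given values:
A. LHS = 1/4, RHS = -3/4 → fails here (LHS ≠ RHS)
B. LHS = 25, RHS = 25 → holds here (LHS = RHS)
C. LHS = e^5 ≈ 148.4, RHS = e + e^4 ≈ 57.32 → fails here (LHS ≠ RHS)

Answer: A, C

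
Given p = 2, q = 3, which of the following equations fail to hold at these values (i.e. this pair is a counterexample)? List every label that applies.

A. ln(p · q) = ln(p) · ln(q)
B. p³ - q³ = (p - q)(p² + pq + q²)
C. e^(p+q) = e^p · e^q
A

Evaluating each claim at the given values:
A. LHS = ln(6) ≈ 1.792, RHS = ln(2)·ln(3) ≈ 0.7615 → fails here (LHS ≠ RHS)
B. LHS = -19, RHS = -19 → holds here (LHS = RHS)
C. LHS = e^5 ≈ 148.4, RHS = e^5 ≈ 148.4 → holds here (LHS = RHS)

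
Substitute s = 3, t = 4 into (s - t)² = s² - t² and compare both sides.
LHS = (3 - 4)² = 1
RHS = 3² - 4² = -7

LHS ≠ RHS, so the equation does not hold here.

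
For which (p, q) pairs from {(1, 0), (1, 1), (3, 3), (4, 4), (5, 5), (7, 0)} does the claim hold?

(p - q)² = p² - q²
Testing each pair:
(1, 0): LHS = 1, RHS = 1 → holds
(1, 1): LHS = 0, RHS = 0 → holds
(3, 3): LHS = 0, RHS = 0 → holds
(4, 4): LHS = 0, RHS = 0 → holds
(5, 5): LHS = 0, RHS = 0 → holds
(7, 0): LHS = 49, RHS = 49 → holds

Every pair satisfies the claim.

Answer: All pairs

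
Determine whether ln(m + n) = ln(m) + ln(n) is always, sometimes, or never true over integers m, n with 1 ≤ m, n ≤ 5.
Sometimes true

It holds at (m, n) = (2, 2) (both sides equal ln(4) ≈ 1.386), but fails at (m, n) = (3, 3) (LHS = ln(6) ≈ 1.792, RHS = 2·ln(3) ≈ 2.197).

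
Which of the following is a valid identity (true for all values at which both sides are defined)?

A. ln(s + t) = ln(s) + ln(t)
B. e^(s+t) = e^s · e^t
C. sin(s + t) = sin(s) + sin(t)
A: fails at (2, 4) — LHS = ln(6) ≈ 1.792, RHS = ln(2) + ln(4) ≈ 2.079.
B: holds — e.g. at (2, 3), both sides equal e^5 ≈ 148.4.
C: fails at (1, 1) — LHS = sin(2) ≈ 0.9093, RHS = 2·sin(1) ≈ 1.683.

Answer: B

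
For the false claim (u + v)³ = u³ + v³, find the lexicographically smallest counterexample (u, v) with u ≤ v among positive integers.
Substituting (1, 1) into the claim:
LHS = (1 + 1)³ = 8
RHS = 1³ + 1³ = 2

Since LHS ≠ RHS, this pair disproves the claim, and no lexicographically smaller pair (u ≤ v, positive integers) does.

For instance (1, 6) is also a counterexample (LHS = 343, RHS = 217), but it's lexicographically larger.

Answer: (u, v) = (1, 1)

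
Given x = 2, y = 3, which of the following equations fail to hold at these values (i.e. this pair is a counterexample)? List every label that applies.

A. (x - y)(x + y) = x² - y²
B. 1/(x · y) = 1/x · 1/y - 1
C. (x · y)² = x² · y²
Evaluating each claim at the given values:
A. LHS = -5, RHS = -5 → holds here (LHS = RHS)
B. LHS = 1/6, RHS = -5/6 → fails here (LHS ≠ RHS)
C. LHS = 36, RHS = 36 → holds here (LHS = RHS)

Answer: B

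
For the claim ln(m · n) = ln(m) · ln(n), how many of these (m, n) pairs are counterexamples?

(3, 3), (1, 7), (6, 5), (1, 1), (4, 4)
Testing each pair:
(3, 3): LHS = ln(9) ≈ 2.197, RHS = ln(3)² ≈ 1.207 → counterexample
(1, 7): LHS = ln(7) ≈ 1.946, RHS = 0 → counterexample
(6, 5): LHS = ln(30) ≈ 3.401, RHS = ln(5)·ln(6) ≈ 2.884 → counterexample
(1, 1): LHS = 0, RHS = 0 → satisfies claim
(4, 4): LHS = ln(16) ≈ 2.773, RHS = ln(4)² ≈ 1.922 → counterexample

That makes 4 counterexamples.

Answer: 4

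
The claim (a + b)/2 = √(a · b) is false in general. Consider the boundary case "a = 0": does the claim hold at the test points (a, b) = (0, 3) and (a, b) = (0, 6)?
No, fails at both test points

At (0, 3): LHS = 3/2 ≠ RHS = 0
At (0, 6): LHS = 3 ≠ RHS = 0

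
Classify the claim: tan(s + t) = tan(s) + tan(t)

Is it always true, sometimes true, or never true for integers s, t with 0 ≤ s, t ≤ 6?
Sometimes true

It holds at (s, t) = (0, 2) (both sides equal tan(2) ≈ -2.185), but fails at (s, t) = (2, 5) (LHS = tan(7) ≈ 0.8714, RHS = tan(5) + tan(2) ≈ -5.566).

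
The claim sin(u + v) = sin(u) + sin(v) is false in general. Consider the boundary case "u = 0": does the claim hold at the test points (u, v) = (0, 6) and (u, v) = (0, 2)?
At (0, 6): LHS = sin(6) ≈ -0.2794, RHS = sin(6) ≈ -0.2794 → equal
At (0, 2): LHS = sin(2) ≈ 0.9093, RHS = sin(2) ≈ 0.9093 → equal

So the claim does hold at both of these boundary points, even though it is not an identity.

Answer: Yes, holds at both test points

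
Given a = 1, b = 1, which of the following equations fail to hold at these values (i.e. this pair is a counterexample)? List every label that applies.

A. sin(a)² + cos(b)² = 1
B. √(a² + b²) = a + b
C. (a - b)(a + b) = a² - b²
B

Evaluating each claim at the given values:
A. LHS = cos(1)² + sin(1)² = 1, RHS = 1 → holds here (LHS = RHS)
B. LHS = √(2) ≈ 1.414, RHS = 2 → fails here (LHS ≠ RHS)
C. LHS = 0, RHS = 0 → holds here (LHS = RHS)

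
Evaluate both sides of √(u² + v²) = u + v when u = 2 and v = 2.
LHS = √(2² + 2²) = 2·√(2) ≈ 2.828
RHS = 2 + 2 = 4

LHS ≠ RHS (they differ by about 1.172), so the equation does not hold here.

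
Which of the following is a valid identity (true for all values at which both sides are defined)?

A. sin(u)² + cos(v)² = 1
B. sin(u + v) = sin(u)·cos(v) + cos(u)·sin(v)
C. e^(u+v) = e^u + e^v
A: fails at (2, 5) — LHS = cos(5)² + sin(2)² ≈ 0.9073, RHS = 1.
B: holds — e.g. at (2, 4), both sides equal sin(6) ≈ -0.2794.
C: fails at (3, 7) — LHS = e^10 ≈ 22026.5, RHS = e^3 + e^7 ≈ 1117.

Answer: B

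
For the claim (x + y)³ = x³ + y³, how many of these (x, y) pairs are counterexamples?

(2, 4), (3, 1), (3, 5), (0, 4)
Testing each pair:
(2, 4): LHS = 216, RHS = 72 → counterexample
(3, 1): LHS = 64, RHS = 28 → counterexample
(3, 5): LHS = 512, RHS = 152 → counterexample
(0, 4): LHS = 64, RHS = 64 → satisfies claim

That makes 3 counterexamples.

Answer: 3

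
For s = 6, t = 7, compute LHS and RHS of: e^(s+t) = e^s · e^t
LHS = e^(6+7) = e^13 ≈ 442413.4
RHS = e^6 · e^7 = e^13 ≈ 442413.4

LHS = RHS: the two sides agree.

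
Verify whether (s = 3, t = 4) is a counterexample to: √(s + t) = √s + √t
Substituting s = 3, t = 4:
LHS = √(3 + 4) = √(7) ≈ 2.646
RHS = √3 + √4 = √(3) + 2 ≈ 3.732

Since LHS ≠ RHS, this pair disproves the claim.

Answer: Yes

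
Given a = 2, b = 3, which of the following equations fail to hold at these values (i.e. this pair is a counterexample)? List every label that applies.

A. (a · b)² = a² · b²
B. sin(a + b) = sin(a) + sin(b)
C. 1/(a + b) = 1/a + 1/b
Evaluating each claim at the given values:
A. LHS = 36, RHS = 36 → holds here (LHS = RHS)
B. LHS = sin(5) ≈ -0.9589, RHS = sin(3) + sin(2) ≈ 1.05 → fails here (LHS ≠ RHS)
C. LHS = 1/5, RHS = 5/6 → fails here (LHS ≠ RHS)

Answer: B, C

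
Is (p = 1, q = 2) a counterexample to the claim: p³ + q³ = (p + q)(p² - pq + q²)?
Substituting p = 1, q = 2:
LHS = 1³ + 2³ = 9
RHS = (1 + 2)(1² - 1·2 + 2²) = 9

The sides agree, so this pair does not disprove the claim.

Answer: No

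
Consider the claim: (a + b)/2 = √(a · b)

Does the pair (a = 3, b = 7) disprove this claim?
Substituting a = 3, b = 7:
LHS = (3 + 7)/2 = 5
RHS = √(3 · 7) = √(21) ≈ 4.583

Since LHS ≠ RHS, this pair disproves the claim.

Answer: Yes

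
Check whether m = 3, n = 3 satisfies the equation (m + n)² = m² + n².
Fails

Substituting m = 3, n = 3:

LHS = (3 + 3)² = 36
RHS = 3² + 3² = 18

LHS ≠ RHS, so the equation does not hold at this point.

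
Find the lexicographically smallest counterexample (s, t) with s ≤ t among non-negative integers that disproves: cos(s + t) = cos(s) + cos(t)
Substituting (0, 0) into the claim:
LHS = cos(0 + 0) = 1
RHS = cos(0) + cos(0) = 2

Since LHS ≠ RHS, this pair disproves the claim, and no lexicographically smaller pair (s ≤ t, non-negative integers) does.

For instance (0, 6) is also a counterexample (LHS = cos(6) ≈ 0.9602, RHS = cos(6) + 1 ≈ 1.96), but it's lexicographically larger.

Answer: (s, t) = (0, 0)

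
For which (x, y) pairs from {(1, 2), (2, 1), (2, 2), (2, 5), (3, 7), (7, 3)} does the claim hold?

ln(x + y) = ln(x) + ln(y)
Testing each pair:
(1, 2): LHS = ln(3) ≈ 1.099, RHS = ln(2) ≈ 0.6931 → fails
(2, 1): LHS = ln(3) ≈ 1.099, RHS = ln(2) ≈ 0.6931 → fails
(2, 2): LHS = ln(4) ≈ 1.386, RHS = 2·ln(2) ≈ 1.386 → holds
(2, 5): LHS = ln(7) ≈ 1.946, RHS = ln(2) + ln(5) ≈ 2.303 → fails
(3, 7): LHS = ln(10) ≈ 2.303, RHS = ln(3) + ln(7) ≈ 3.045 → fails
(7, 3): LHS = ln(10) ≈ 2.303, RHS = ln(3) + ln(7) ≈ 3.045 → fails

1 of 6 pairs satisfies the claim.

Answer: (2, 2)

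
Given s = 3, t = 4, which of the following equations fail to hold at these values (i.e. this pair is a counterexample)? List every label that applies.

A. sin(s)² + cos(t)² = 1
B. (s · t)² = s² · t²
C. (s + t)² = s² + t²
Evaluating each claim at the given values:
A. LHS = sin(3)² + cos(4)² ≈ 0.4472, RHS = 1 → fails here (LHS ≠ RHS)
B. LHS = 144, RHS = 144 → holds here (LHS = RHS)
C. LHS = 49, RHS = 25 → fails here (LHS ≠ RHS)

Answer: A, C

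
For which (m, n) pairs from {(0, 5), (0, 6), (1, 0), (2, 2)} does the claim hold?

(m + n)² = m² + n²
(0, 5), (0, 6), (1, 0)

Testing each pair:
(0, 5): LHS = 25, RHS = 25 → holds
(0, 6): LHS = 36, RHS = 36 → holds
(1, 0): LHS = 1, RHS = 1 → holds
(2, 2): LHS = 16, RHS = 8 → fails

3 of 4 pairs satisfy the claim.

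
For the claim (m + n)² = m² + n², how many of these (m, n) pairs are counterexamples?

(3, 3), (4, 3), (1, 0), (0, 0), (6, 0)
2

Testing each pair:
(3, 3): LHS = 36, RHS = 18 → counterexample
(4, 3): LHS = 49, RHS = 25 → counterexample
(1, 0): LHS = 1, RHS = 1 → satisfies claim
(0, 0): LHS = 0, RHS = 0 → satisfies claim
(6, 0): LHS = 36, RHS = 36 → satisfies claim

That makes 2 counterexamples.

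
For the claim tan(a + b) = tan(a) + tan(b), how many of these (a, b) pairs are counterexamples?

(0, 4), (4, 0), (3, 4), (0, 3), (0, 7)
1

Testing each pair:
(0, 4): LHS = tan(4) ≈ 1.158, RHS = tan(4) ≈ 1.158 → satisfies claim
(4, 0): LHS = tan(4) ≈ 1.158, RHS = tan(4) ≈ 1.158 → satisfies claim
(3, 4): LHS = tan(7) ≈ 0.8714, RHS = tan(3) + tan(4) ≈ 1.015 → counterexample
(0, 3): LHS = tan(3) ≈ -0.1425, RHS = tan(3) ≈ -0.1425 → satisfies claim
(0, 7): LHS = tan(7) ≈ 0.8714, RHS = tan(7) ≈ 0.8714 → satisfies claim

That makes 1 counterexample.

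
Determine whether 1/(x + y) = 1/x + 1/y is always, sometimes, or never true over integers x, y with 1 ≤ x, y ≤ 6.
Never true

The claim fails for every pair in the range. For instance at (x, y) = (4, 6): LHS = 1/10, RHS = 5/12.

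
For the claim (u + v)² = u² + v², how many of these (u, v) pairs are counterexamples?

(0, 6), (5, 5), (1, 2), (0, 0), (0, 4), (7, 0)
2

Testing each pair:
(0, 6): LHS = 36, RHS = 36 → satisfies claim
(5, 5): LHS = 100, RHS = 50 → counterexample
(1, 2): LHS = 9, RHS = 5 → counterexample
(0, 0): LHS = 0, RHS = 0 → satisfies claim
(0, 4): LHS = 16, RHS = 16 → satisfies claim
(7, 0): LHS = 49, RHS = 49 → satisfies claim

That makes 2 counterexamples.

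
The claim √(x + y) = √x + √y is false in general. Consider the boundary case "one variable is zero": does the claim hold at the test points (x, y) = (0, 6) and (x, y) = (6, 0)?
At (0, 6): LHS = √(6) ≈ 2.449, RHS = √(6) ≈ 2.449 → equal
At (6, 0): LHS = √(6) ≈ 2.449, RHS = √(6) ≈ 2.449 → equal

So the claim does hold at both of these boundary points, even though it is not an identity.

Answer: Yes, holds at both test points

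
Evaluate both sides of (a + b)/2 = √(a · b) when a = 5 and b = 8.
LHS = (5 + 8)/2 = 13/2
RHS = √(5 · 8) = 2·√(10) ≈ 6.325

LHS ≠ RHS (they differ by about 0.1754), so the equation does not hold here.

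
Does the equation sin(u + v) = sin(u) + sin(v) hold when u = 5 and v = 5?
Substituting u = 5, v = 5:

LHS = sin(5 + 5) = sin(10) ≈ -0.544
RHS = sin(5) + sin(5) = 2·sin(5) ≈ -1.918

LHS ≠ RHS, so the equation does not hold at this point.

Answer: Fails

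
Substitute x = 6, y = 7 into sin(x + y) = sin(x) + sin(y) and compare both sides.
LHS = sin(6 + 7) = sin(13) ≈ 0.4202
RHS = sin(6) + sin(7) ≈ 0.3776

LHS ≠ RHS (they differ by about 0.0426), so the equation does not hold here.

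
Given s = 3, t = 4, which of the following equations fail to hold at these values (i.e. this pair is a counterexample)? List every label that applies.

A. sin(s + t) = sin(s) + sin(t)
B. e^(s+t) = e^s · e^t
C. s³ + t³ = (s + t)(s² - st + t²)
A

Evaluating each claim at the given values:
A. LHS = sin(7) ≈ 0.657, RHS = sin(4) + sin(3) ≈ -0.6157 → fails here (LHS ≠ RHS)
B. LHS = e^7 ≈ 1097, RHS = e^7 ≈ 1097 → holds here (LHS = RHS)
C. LHS = 91, RHS = 91 → holds here (LHS = RHS)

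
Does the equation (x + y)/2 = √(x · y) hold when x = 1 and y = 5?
Fails

Substituting x = 1, y = 5:

LHS = (1 + 5)/2 = 3
RHS = √(1 · 5) = √(5) ≈ 2.236

LHS ≠ RHS, so the equation does not hold at this point.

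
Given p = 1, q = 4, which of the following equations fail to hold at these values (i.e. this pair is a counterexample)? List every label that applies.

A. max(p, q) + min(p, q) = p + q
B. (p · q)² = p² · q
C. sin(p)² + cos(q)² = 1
B, C

Evaluating each claim at the given values:
A. LHS = 5, RHS = 5 → holds here (LHS = RHS)
B. LHS = 16, RHS = 4 → fails here (LHS ≠ RHS)
C. LHS = cos(4)² + sin(1)² ≈ 1.135, RHS = 1 → fails here (LHS ≠ RHS)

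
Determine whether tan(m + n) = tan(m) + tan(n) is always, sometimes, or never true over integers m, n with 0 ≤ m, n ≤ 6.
It holds at (m, n) = (2, 0) (both sides equal tan(2) ≈ -2.185), but fails at (m, n) = (4, 4) (LHS = tan(8) ≈ -6.8, RHS = 2·tan(4) ≈ 2.316).

Answer: Sometimes true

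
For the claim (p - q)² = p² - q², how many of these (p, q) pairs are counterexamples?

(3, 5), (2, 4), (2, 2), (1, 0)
Testing each pair:
(3, 5): LHS = 4, RHS = -16 → counterexample
(2, 4): LHS = 4, RHS = -12 → counterexample
(2, 2): LHS = 0, RHS = 0 → satisfies claim
(1, 0): LHS = 1, RHS = 1 → satisfies claim

That makes 2 counterexamples.

Answer: 2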